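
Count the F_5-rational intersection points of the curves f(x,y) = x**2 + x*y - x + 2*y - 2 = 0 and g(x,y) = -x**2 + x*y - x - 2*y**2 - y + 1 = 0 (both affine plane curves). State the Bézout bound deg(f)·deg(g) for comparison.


Common zeros: {(2, 0)}; count = 1; Bézout bound = 4.

deg(f) = 2, deg(g) = 2, so Bézout bound = 4.
Scan x ∈ F_5. For each x, list the y ∈ F_5 with f(x, y) ≡ 0 and those with g(x, y) ≡ 0 (mod 5); the common zeros in that column are the intersection.
  x = 0: f ≡ 0 at y ∈ {1}; g ≡ 0 at y ∈ {3, 4}; common: ∅.
  x = 1: f ≡ 0 at y ∈ {4}; g ≡ 0 at y ∈ ∅; common: ∅.
  x = 2: f ≡ 0 at y ∈ {0}; g ≡ 0 at y ∈ {0, 3}; common: {0}.
  x = 3: f ≡ 0 at y ∈ ∅; g ≡ 0 at y ∈ {2, 4}; common: ∅.
  x = 4: f ≡ 0 at y ∈ {0}; g ≡ 0 at y ∈ ∅; common: ∅.
Collecting: common zeros = {(2, 0)}, so the count is 1.
Comparison with the Bézout bound: 1 ≤ 4 = deg(f)·deg(g), as expected for curves with no common component (the affine F_5-count falls short of the bound because intersections may lie at infinity, over extension fields, or carry multiplicity).


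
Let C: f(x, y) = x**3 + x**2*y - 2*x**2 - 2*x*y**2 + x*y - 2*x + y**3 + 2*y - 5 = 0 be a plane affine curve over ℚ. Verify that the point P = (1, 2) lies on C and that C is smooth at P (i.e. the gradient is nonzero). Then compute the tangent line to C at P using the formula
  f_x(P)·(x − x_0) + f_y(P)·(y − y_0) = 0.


Tangent line at P: -5*x + 8*y - 11 = 0.

Step 1: f(1, 2) = 0, so P lies on C.
Step 2: partial derivatives
  f_x(x, y) = 3*x**2 + 2*x*y - 4*x - 2*y**2 + y - 2, f_y(x, y) = x**2 - 4*x*y + x + 3*y**2 + 2.
  f_x(P) = -5, f_y(P) = 8 (gradient nonzero, so P is smooth).
Step 3: tangent line at P: -5·(x − 1) + 8·(y − 2) = 0.
Expanding: -5*x + 8*y - 11 = 0.


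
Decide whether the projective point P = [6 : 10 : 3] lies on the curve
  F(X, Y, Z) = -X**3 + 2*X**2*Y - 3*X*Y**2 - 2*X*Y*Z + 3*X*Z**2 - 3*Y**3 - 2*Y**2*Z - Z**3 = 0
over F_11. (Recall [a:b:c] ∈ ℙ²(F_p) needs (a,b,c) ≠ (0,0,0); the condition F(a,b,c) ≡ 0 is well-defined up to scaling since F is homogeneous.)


F(6,10,3) ≡ 5 (mod 11); P is NOT on the curve.

Evaluate F(6, 10, 3) term-by-term (mod 11).
  -X**3 ↦ -1·216·1·1 = -216
  2*X**2*Y ↦ 2·36·10·1 = 720
  -3*X*Y**2 ↦ -3·6·100·1 = -1800
  -2*X*Y*Z ↦ -2·6·10·3 = -360
  3*X*Z**2 ↦ 3·6·1·9 = 162
  -3*Y**3 ↦ -3·1·1000·1 = -3000
  -2*Y**2*Z ↦ -2·1·100·3 = -600
  -Z**3 ↦ -1·1·1·27 = -27
Sum: F(6, 10, 3) = (-216) + (720) + (-1800) + (-360) + (162) + (-3000) + (-600) + (-27) = -5121.
Reducing mod 11: -5121 ≡ 5 (mod 11).
Since F(a, b, c) ≡ 5 ≠ 0 (mod 11), P does NOT lie on the curve.


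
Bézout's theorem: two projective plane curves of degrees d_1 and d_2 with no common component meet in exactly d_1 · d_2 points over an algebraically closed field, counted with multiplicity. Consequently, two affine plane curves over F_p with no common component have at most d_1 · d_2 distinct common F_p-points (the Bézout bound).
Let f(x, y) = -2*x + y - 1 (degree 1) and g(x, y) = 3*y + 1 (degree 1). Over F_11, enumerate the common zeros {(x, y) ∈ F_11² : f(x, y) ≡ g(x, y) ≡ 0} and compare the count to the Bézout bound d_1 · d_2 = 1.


Common zeros: {(3, 7)}; count = 1; Bézout bound = 1.

deg(f) = 1, deg(g) = 1, so Bézout bound = 1.
Scan x ∈ F_11. For each x, list the y ∈ F_11 with f(x, y) ≡ 0 and those with g(x, y) ≡ 0 (mod 11); the common zeros in that column are the intersection.
  x = 0: f ≡ 0 at y ∈ {1}; g ≡ 0 at y ∈ {7}; common: ∅.
  x = 1: f ≡ 0 at y ∈ {3}; g ≡ 0 at y ∈ {7}; common: ∅.
  x = 2: f ≡ 0 at y ∈ {5}; g ≡ 0 at y ∈ {7}; common: ∅.
  x = 3: f ≡ 0 at y ∈ {7}; g ≡ 0 at y ∈ {7}; common: {7}.
  x = 4: f ≡ 0 at y ∈ {9}; g ≡ 0 at y ∈ {7}; common: ∅.
  x = 5: f ≡ 0 at y ∈ {0}; g ≡ 0 at y ∈ {7}; common: ∅.
  x = 6: f ≡ 0 at y ∈ {2}; g ≡ 0 at y ∈ {7}; common: ∅.
  x = 7: f ≡ 0 at y ∈ {4}; g ≡ 0 at y ∈ {7}; common: ∅.
  x = 8: f ≡ 0 at y ∈ {6}; g ≡ 0 at y ∈ {7}; common: ∅.
  x = 9: f ≡ 0 at y ∈ {8}; g ≡ 0 at y ∈ {7}; common: ∅.
  x = 10: f ≡ 0 at y ∈ {10}; g ≡ 0 at y ∈ {7}; common: ∅.
Collecting: common zeros = {(3, 7)}, so the count is 1.
Comparison with the Bézout bound: 1 ≤ 1 = deg(f)·deg(g), as expected for curves with no common component (the bound is attained).


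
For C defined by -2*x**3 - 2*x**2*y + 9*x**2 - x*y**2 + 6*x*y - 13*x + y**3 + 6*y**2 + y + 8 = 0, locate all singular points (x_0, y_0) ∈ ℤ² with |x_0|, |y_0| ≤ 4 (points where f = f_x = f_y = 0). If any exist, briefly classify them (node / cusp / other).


Singular points: {(2, -1)}; classification: node.

Compute partial derivatives:
  f_x = -6*x**2 - 4*x*y + 18*x - y**2 + 6*y - 13.
  f_y = -2*x**2 - 2*x*y + 6*x + 3*y**2 + 12*y + 1.
Scan x_0 ∈ {−4, ..., 4}. For each x_0, f_y(x_0, y) is a polynomial in y; find its integer roots y ∈ {−4, ..., 4}, then test f_x and f at those candidates.
  x = -4: f_y(-4, y) = 3*y**2 + 20*y - 55; no integer root y with |y| ≤ 4.
  x = -3: f_y(-3, y) = 3*y**2 + 18*y - 35; no integer root y with |y| ≤ 4.
  x = -2: f_y(-2, y) = 3*y**2 + 16*y - 19; vanishes at y ∈ {1}. (-2, 1): f_x = -60 ≠ 0.
  x = -1: f_y(-1, y) = 3*y**2 + 14*y - 7; no integer root y with |y| ≤ 4.
  x = 0: f_y(0, y) = 3*y**2 + 12*y + 1; no integer root y with |y| ≤ 4.
  x = 1: f_y(1, y) = 3*y**2 + 10*y + 5; no integer root y with |y| ≤ 4.
  x = 2: f_y(2, y) = 3*y**2 + 8*y + 5; vanishes at y ∈ {-1}. (2, -1): f_x = 0, f = 0 — SINGULAR.
  x = 3: f_y(3, y) = 3*y**2 + 6*y + 1; no integer root y with |y| ≤ 4.
  x = 4: f_y(4, y) = 3*y**2 + 4*y - 7; vanishes at y ∈ {1}. (4, 1): f_x = -48 ≠ 0.
Only singular point on the grid: (2, -1).
Classify: substitute x = 2 + u, y = -1 + v and expand: f = -2*u**3 - 2*u**2*v - u**2 - u*v**2 + v**3 + v**2.
No constant or linear terms (consistent with a singular point). Quadratic part: -u**2 + v**2. Cubic part: -2*u**3 - 2*u**2*v - u*v**2 + v**3.
The quadratic part v**2 - u**2 = (v − u)(v + u) splits into two distinct linear factors, so there are two distinct tangent lines y − -1 = ±(x − 2) — this is a node (ordinary double point).
Classification: node.


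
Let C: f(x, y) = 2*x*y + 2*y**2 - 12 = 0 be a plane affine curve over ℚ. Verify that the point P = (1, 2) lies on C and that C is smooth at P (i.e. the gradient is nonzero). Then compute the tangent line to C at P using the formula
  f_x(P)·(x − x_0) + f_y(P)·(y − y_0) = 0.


Tangent line at P: 4*x + 10*y - 24 = 0.

Step 1: f(1, 2) = 0, so P lies on C.
Step 2: partial derivatives
  f_x(x, y) = 2*y, f_y(x, y) = 2*x + 4*y.
  f_x(P) = 4, f_y(P) = 10 (gradient nonzero, so P is smooth).
Step 3: tangent line at P: 4·(x − 1) + 10·(y − 2) = 0.
Expanding: 4*x + 10*y - 24 = 0.


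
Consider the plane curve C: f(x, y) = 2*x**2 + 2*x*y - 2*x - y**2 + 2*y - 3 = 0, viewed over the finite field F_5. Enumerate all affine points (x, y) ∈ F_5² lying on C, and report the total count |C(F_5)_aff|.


Affine F_5-points: {(1, 1), (1, 3), (2, 3), (3, 4), (4, 1), (4, 4)}; count = 6.

For each of the 25 pairs (x, y) ∈ F_5², evaluate f(x, y) mod 5. Record the zeros.
  x = 0: [0↦2, 1↦3, 2↦2, 3↦4, 4↦4]  zeros at y ∈ ∅
  x = 1: [0↦2, 1↦0, 2↦1, 3↦0, 4↦2]  zeros at y ∈ {1, 3}
  x = 2: [0↦1, 1↦1, 2↦4, 3↦0, 4↦4]  zeros at y ∈ {3}
  x = 3: [0↦4, 1↦1, 2↦1, 3↦4, 4↦0]  zeros at y ∈ {4}
  x = 4: [0↦1, 1↦0, 2↦2, 3↦2, 4↦0]  zeros at y ∈ {1, 4}
Collecting zeros: affine points = {(1, 1), (1, 3), (2, 3), (3, 4), (4, 1), (4, 4)}.
Total count |C(F_5)_aff| = 6.


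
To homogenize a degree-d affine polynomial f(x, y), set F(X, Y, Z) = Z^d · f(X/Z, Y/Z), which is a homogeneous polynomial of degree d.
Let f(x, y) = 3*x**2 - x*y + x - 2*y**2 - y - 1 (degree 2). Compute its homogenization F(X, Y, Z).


F(X, Y, Z) = 3*X**2 - X*Y + X*Z - 2*Y**2 - Y*Z - Z**2

deg(f) = 2.
Substitute x = X/Z, y = Y/Z into f, then multiply by Z^2.
  monomial 3·x^2·y^0 ↦ 3·X^2·Y^0·Z^0.
  monomial -1·x^1·y^1 ↦ -1·X^1·Y^1·Z^0.
  monomial 1·x^1·y^0 ↦ 1·X^1·Y^0·Z^1.
  monomial -2·x^0·y^2 ↦ -2·X^0·Y^2·Z^0.
  monomial -1·x^0·y^1 ↦ -1·X^0·Y^1·Z^1.
  monomial -1·x^0·y^0 ↦ -1·X^0·Y^0·Z^2.
Collecting: F(X, Y, Z) = 3*X**2 - X*Y + X*Z - 2*Y**2 - Y*Z - Z**2.


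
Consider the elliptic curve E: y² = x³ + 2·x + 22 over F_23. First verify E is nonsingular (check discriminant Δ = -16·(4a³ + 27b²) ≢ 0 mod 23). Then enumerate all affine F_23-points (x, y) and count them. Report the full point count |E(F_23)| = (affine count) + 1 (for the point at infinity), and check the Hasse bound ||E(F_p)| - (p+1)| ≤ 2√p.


Affine points = {(1, 5), (1, 18), (3, 3), (3, 20), (4, 5), (4, 18), (11, 8), (11, 15), (12, 7), (12, 16), (15, 0), (17, 1), (17, 22), (18, 5), (18, 18), (20, 9), (20, 14)}; affine count = 17; |E(F_23)| = 18.

Discriminant check: Δ ∝ 4a³ + 27b² = 4·2³ + 27·22² = 4·8 + 27·484 ≡ 13 (mod 23). Nonzero ⇒ E is nonsingular.
For each x ∈ F_23, compute rhs = x³ + 2·x + 22 mod 23, then count y ∈ F_23 with y² ≡ rhs.
  x = 0: rhs = 22, matching y values: none (0 points).
  x = 1: rhs = 2, matching y values: 5, 18 (2 points).
  x = 2: rhs = 11, matching y values: none (0 points).
  x = 3: rhs = 9, matching y values: 3, 20 (2 points).
  x = 4: rhs = 2, matching y values: 5, 18 (2 points).
  x = 5: rhs = 19, matching y values: none (0 points).
  x = 6: rhs = 20, matching y values: none (0 points).
  x = 7: rhs = 11, matching y values: none (0 points).
  x = 8: rhs = 21, matching y values: none (0 points).
  x = 9: rhs = 10, matching y values: none (0 points).
  x = 10: rhs = 7, matching y values: none (0 points).
  x = 11: rhs = 18, matching y values: 8, 15 (2 points).
  x = 12: rhs = 3, matching y values: 7, 16 (2 points).
  x = 13: rhs = 14, matching y values: none (0 points).
  x = 14: rhs = 11, matching y values: none (0 points).
  x = 15: rhs = 0, matching y values: 0 (1 points).
  x = 16: rhs = 10, matching y values: none (0 points).
  x = 17: rhs = 1, matching y values: 1, 22 (2 points).
  x = 18: rhs = 2, matching y values: 5, 18 (2 points).
  x = 19: rhs = 19, matching y values: none (0 points).
  x = 20: rhs = 12, matching y values: 9, 14 (2 points).
  x = 21: rhs = 10, matching y values: none (0 points).
  x = 22: rhs = 19, matching y values: none (0 points).
Total affine count: 17.
Full point count |E(F_23)| = 17 + 1 = 18.
Hasse bound: |18 − (23+1)| = |-6| = 6 ≤ 2√23 ≈ 9.5917 ✓.


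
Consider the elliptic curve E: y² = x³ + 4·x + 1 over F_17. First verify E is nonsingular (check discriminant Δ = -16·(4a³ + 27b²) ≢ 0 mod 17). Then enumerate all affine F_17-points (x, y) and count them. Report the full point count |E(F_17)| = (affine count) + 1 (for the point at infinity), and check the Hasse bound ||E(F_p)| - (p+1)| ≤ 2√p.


Affine points = {(0, 1), (0, 16), (2, 0), (4, 8), (4, 9), (7, 7), (7, 10), (8, 1), (8, 16), (9, 1), (9, 16), (10, 2), (10, 15), (11, 4), (11, 13), (12, 3), (12, 14), (14, 8), (14, 9), (15, 6), (15, 11), (16, 8), (16, 9)}; affine count = 23; |E(F_17)| = 24.

Discriminant check: Δ ∝ 4a³ + 27b² = 4·4³ + 27·1² = 4·64 + 27·1 ≡ 11 (mod 17). Nonzero ⇒ E is nonsingular.
For each x ∈ F_17, compute rhs = x³ + 4·x + 1 mod 17, then count y ∈ F_17 with y² ≡ rhs.
  x = 0: rhs = 1, matching y values: 1, 16 (2 points).
  x = 1: rhs = 6, matching y values: none (0 points).
  x = 2: rhs = 0, matching y values: 0 (1 points).
  x = 3: rhs = 6, matching y values: none (0 points).
  x = 4: rhs = 13, matching y values: 8, 9 (2 points).
  x = 5: rhs = 10, matching y values: none (0 points).
  x = 6: rhs = 3, matching y values: none (0 points).
  x = 7: rhs = 15, matching y values: 7, 10 (2 points).
  x = 8: rhs = 1, matching y values: 1, 16 (2 points).
  x = 9: rhs = 1, matching y values: 1, 16 (2 points).
  x = 10: rhs = 4, matching y values: 2, 15 (2 points).
  x = 11: rhs = 16, matching y values: 4, 13 (2 points).
  x = 12: rhs = 9, matching y values: 3, 14 (2 points).
  x = 13: rhs = 6, matching y values: none (0 points).
  x = 14: rhs = 13, matching y values: 8, 9 (2 points).
  x = 15: rhs = 2, matching y values: 6, 11 (2 points).
  x = 16: rhs = 13, matching y values: 8, 9 (2 points).
Total affine count: 23.
Full point count |E(F_17)| = 23 + 1 = 24.
Hasse bound: |24 − (17+1)| = |6| = 6 ≤ 2√17 ≈ 8.2462 ✓.


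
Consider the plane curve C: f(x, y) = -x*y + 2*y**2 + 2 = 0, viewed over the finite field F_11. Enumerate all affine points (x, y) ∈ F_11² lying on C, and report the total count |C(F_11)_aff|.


Affine F_11-points: {(3, 3), (3, 4), (4, 1), (5, 2), (5, 6), (6, 5), (6, 9), (7, 10), (8, 7), (8, 8)}; count = 10.

For each of the 121 pairs (x, y) ∈ F_11², evaluate f(x, y) mod 11. Record the zeros.
  x = 0: [0↦2, 1↦4, 2↦10, 3↦9, 4↦1, 5↦8, 6↦8, 7↦1, 8↦9, 9↦10, 10↦4]  zeros at y ∈ ∅
  x = 1: [0↦2, 1↦3, 2↦8, 3↦6, 4↦8, 5↦3, 6↦2, 7↦5, 8↦1, 9↦1, 10↦5]  zeros at y ∈ ∅
  x = 2: [0↦2, 1↦2, 2↦6, 3↦3, 4↦4, 5↦9, 6↦7, 7↦9, 8↦4, 9↦3, 10↦6]  zeros at y ∈ ∅
  x = 3: [0↦2, 1↦1, 2↦4, 3↦0, 4↦0, 5↦4, 6↦1, 7↦2, 8↦7, 9↦5, 10↦7]  zeros at y ∈ {3, 4}
  x = 4: [0↦2, 1↦0, 2↦2, 3↦8, 4↦7, 5↦10, 6↦6, 7↦6, 8↦10, 9↦7, 10↦8]  zeros at y ∈ {1}
  x = 5: [0↦2, 1↦10, 2↦0, 3↦5, 4↦3, 5↦5, 6↦0, 7↦10, 8↦2, 9↦9, 10↦9]  zeros at y ∈ {2, 6}
  x = 6: [0↦2, 1↦9, 2↦9, 3↦2, 4↦10, 5↦0, 6↦5, 7↦3, 8↦5, 9↦0, 10↦10]  zeros at y ∈ {5, 9}
  x = 7: [0↦2, 1↦8, 2↦7, 3↦10, 4↦6, 5↦6, 6↦10, 7↦7, 8↦8, 9↦2, 10↦0]  zeros at y ∈ {10}
  x = 8: [0↦2, 1↦7, 2↦5, 3↦7, 4↦2, 5↦1, 6↦4, 7↦0, 8↦0, 9↦4, 10↦1]  zeros at y ∈ {7, 8}
  x = 9: [0↦2, 1↦6, 2↦3, 3↦4, 4↦9, 5↦7, 6↦9, 7↦4, 8↦3, 9↦6, 10↦2]  zeros at y ∈ ∅
  x = 10: [0↦2, 1↦5, 2↦1, 3↦1, 4↦5, 5↦2, 6↦3, 7↦8, 8↦6, 9↦8, 10↦3]  zeros at y ∈ ∅
Collecting zeros: affine points = {(3, 3), (3, 4), (4, 1), (5, 2), (5, 6), (6, 5), (6, 9), (7, 10), (8, 7), (8, 8)}.
Total count |C(F_11)_aff| = 10.


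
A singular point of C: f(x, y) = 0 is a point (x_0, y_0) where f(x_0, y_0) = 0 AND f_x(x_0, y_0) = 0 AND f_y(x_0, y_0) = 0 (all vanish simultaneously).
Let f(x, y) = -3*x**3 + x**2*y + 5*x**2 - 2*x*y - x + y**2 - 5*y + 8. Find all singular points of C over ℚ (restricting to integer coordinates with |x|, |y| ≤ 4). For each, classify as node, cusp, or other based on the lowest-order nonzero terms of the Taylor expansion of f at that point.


Singular points: {(1, 3)}; classification: node.

Compute partial derivatives:
  f_x = -9*x**2 + 2*x*y + 10*x - 2*y - 1.
  f_y = x**2 - 2*x + 2*y - 5.
Scan x_0 ∈ {−4, ..., 4}. For each x_0, f_y(x_0, y) is a polynomial in y; find its integer roots y ∈ {−4, ..., 4}, then test f_x and f at those candidates.
  x = -4: f_y(-4, y) = 2*y + 19; no integer root y with |y| ≤ 4.
  x = -3: f_y(-3, y) = 2*y + 10; no integer root y with |y| ≤ 4.
  x = -2: f_y(-2, y) = 2*y + 3; no integer root y with |y| ≤ 4.
  x = -1: f_y(-1, y) = 2*y - 2; vanishes at y ∈ {1}. (-1, 1): f_x = -24 ≠ 0.
  x = 0: f_y(0, y) = 2*y - 5; no integer root y with |y| ≤ 4.
  x = 1: f_y(1, y) = 2*y - 6; vanishes at y ∈ {3}. (1, 3): f_x = 0, f = 0 — SINGULAR.
  x = 2: f_y(2, y) = 2*y - 5; no integer root y with |y| ≤ 4.
  x = 3: f_y(3, y) = 2*y - 2; vanishes at y ∈ {1}. (3, 1): f_x = -48 ≠ 0.
  x = 4: f_y(4, y) = 2*y + 3; no integer root y with |y| ≤ 4.
Only singular point on the grid: (1, 3).
Classify: substitute x = 1 + u, y = 3 + v and expand: f = -3*u**3 + u**2*v - u**2 + v**2.
No constant or linear terms (consistent with a singular point). Quadratic part: -u**2 + v**2. Cubic part: -3*u**3 + u**2*v.
The quadratic part v**2 - u**2 = (v − u)(v + u) splits into two distinct linear factors, so there are two distinct tangent lines y − 3 = ±(x − 1) — this is a node (ordinary double point).
Classification: node.


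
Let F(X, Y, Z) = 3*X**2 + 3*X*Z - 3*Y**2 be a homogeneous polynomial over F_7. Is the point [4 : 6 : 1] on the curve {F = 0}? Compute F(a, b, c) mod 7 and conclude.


F(4,6,1) ≡ 1 (mod 7); P is NOT on the curve.

Evaluate F(4, 6, 1) term-by-term (mod 7).
  3*X**2 ↦ 3·16·1·1 = 48
  3*X*Z ↦ 3·4·1·1 = 12
  -3*Y**2 ↦ -3·1·36·1 = -108
Sum: F(4, 6, 1) = (48) + (12) + (-108) = -48.
Reducing mod 7: -48 ≡ 1 (mod 7).
Since F(a, b, c) ≡ 1 ≠ 0 (mod 7), P does NOT lie on the curve.


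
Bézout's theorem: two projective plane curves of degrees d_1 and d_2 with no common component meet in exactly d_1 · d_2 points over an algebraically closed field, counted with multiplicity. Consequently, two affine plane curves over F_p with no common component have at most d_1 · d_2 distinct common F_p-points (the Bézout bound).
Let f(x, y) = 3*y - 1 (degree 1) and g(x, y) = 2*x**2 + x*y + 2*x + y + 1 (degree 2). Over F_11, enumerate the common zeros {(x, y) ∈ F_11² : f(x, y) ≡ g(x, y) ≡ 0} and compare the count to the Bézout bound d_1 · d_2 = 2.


Common zeros: ∅; count = 0; Bézout bound = 2.

deg(f) = 1, deg(g) = 2, so Bézout bound = 2.
Scan x ∈ F_11. For each x, list the y ∈ F_11 with f(x, y) ≡ 0 and those with g(x, y) ≡ 0 (mod 11); the common zeros in that column are the intersection.
  x = 0: f ≡ 0 at y ∈ {4}; g ≡ 0 at y ∈ {10}; common: ∅.
  x = 1: f ≡ 0 at y ∈ {4}; g ≡ 0 at y ∈ {3}; common: ∅.
  x = 2: f ≡ 0 at y ∈ {4}; g ≡ 0 at y ∈ {3}; common: ∅.
  x = 3: f ≡ 0 at y ∈ {4}; g ≡ 0 at y ∈ {2}; common: ∅.
  x = 4: f ≡ 0 at y ∈ {4}; g ≡ 0 at y ∈ {5}; common: ∅.
  x = 5: f ≡ 0 at y ∈ {4}; g ≡ 0 at y ∈ {10}; common: ∅.
  x = 6: f ≡ 0 at y ∈ {4}; g ≡ 0 at y ∈ {2}; common: ∅.
  x = 7: f ≡ 0 at y ∈ {4}; g ≡ 0 at y ∈ {1}; common: ∅.
  x = 8: f ≡ 0 at y ∈ {4}; g ≡ 0 at y ∈ {1}; common: ∅.
  x = 9: f ≡ 0 at y ∈ {4}; g ≡ 0 at y ∈ {5}; common: ∅.
  x = 10: f ≡ 0 at y ∈ {4}; g ≡ 0 at y ∈ ∅; common: ∅.
Collecting: common zeros = ∅, so the count is 0.
Comparison with the Bézout bound: 0 ≤ 2 = deg(f)·deg(g), as expected for curves with no common component (the affine F_11-count falls short of the bound because intersections may lie at infinity, over extension fields, or carry multiplicity).


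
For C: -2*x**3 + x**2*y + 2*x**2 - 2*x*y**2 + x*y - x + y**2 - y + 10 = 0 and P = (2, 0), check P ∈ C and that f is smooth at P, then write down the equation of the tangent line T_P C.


Tangent line at P: -17*x + 5*y + 34 = 0.

Step 1: f(2, 0) = 0, so P lies on C.
Step 2: partial derivatives
  f_x(x, y) = -6*x**2 + 2*x*y + 4*x - 2*y**2 + y - 1, f_y(x, y) = x**2 - 4*x*y + x + 2*y - 1.
  f_x(P) = -17, f_y(P) = 5 (gradient nonzero, so P is smooth).
Step 3: tangent line at P: -17·(x − 2) + 5·(y − 0) = 0.
Expanding: -17*x + 5*y + 34 = 0.


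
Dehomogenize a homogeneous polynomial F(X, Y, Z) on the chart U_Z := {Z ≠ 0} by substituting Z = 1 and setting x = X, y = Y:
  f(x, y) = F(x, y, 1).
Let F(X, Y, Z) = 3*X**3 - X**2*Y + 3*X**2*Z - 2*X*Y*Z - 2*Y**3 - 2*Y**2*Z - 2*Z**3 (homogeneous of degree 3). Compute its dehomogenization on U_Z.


f(x, y) = 3*x**3 - x**2*y + 3*x**2 - 2*x*y - 2*y**3 - 2*y**2 - 2

On U_Z we set Z = 1. Each monomial c·X^i·Y^j·Z^k in F becomes c·x^i·y^j·1^k = c·x^i·y^j.
Substituting Z = 1: F(X, Y, 1) = 3*x**3 - x**2*y + 3*x**2 - 2*x*y - 2*y**3 - 2*y**2 - 2.
Note: deg(f) ≤ deg(F) = 3; strict inequality happens when F is divisible by Z (lost terms).


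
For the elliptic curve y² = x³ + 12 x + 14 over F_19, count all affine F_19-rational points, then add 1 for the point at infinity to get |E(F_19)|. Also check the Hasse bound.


Affine points = {(3, 1), (3, 18), (5, 3), (5, 16), (6, 6), (6, 13), (7, 2), (7, 17), (12, 9), (12, 10), (13, 7), (13, 12), (14, 0), (15, 4), (15, 15), (17, 1), (17, 18), (18, 1), (18, 18)}; affine count = 19; |E(F_19)| = 20.

Discriminant check: Δ ∝ 4a³ + 27b² = 4·12³ + 27·14² = 4·1728 + 27·196 ≡ 6 (mod 19). Nonzero ⇒ E is nonsingular.
For each x ∈ F_19, compute rhs = x³ + 12·x + 14 mod 19, then count y ∈ F_19 with y² ≡ rhs.
  x = 0: rhs = 14, matching y values: none (0 points).
  x = 1: rhs = 8, matching y values: none (0 points).
  x = 2: rhs = 8, matching y values: none (0 points).
  x = 3: rhs = 1, matching y values: 1, 18 (2 points).
  x = 4: rhs = 12, matching y values: none (0 points).
  x = 5: rhs = 9, matching y values: 3, 16 (2 points).
  x = 6: rhs = 17, matching y values: 6, 13 (2 points).
  x = 7: rhs = 4, matching y values: 2, 17 (2 points).
  x = 8: rhs = 14, matching y values: none (0 points).
  x = 9: rhs = 15, matching y values: none (0 points).
  x = 10: rhs = 13, matching y values: none (0 points).
  x = 11: rhs = 14, matching y values: none (0 points).
  x = 12: rhs = 5, matching y values: 9, 10 (2 points).
  x = 13: rhs = 11, matching y values: 7, 12 (2 points).
  x = 14: rhs = 0, matching y values: 0 (1 points).
  x = 15: rhs = 16, matching y values: 4, 15 (2 points).
  x = 16: rhs = 8, matching y values: none (0 points).
  x = 17: rhs = 1, matching y values: 1, 18 (2 points).
  x = 18: rhs = 1, matching y values: 1, 18 (2 points).
Total affine count: 19.
Full point count |E(F_19)| = 19 + 1 = 20.
Hasse bound: |20 − (19+1)| = |0| = 0 ≤ 2√19 ≈ 8.7178 ✓.


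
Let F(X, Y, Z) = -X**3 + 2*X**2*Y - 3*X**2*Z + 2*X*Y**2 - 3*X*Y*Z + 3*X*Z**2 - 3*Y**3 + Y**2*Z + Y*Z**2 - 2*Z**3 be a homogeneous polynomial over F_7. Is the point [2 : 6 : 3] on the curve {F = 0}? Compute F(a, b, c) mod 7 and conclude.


F(2,6,3) ≡ 2 (mod 7); P is NOT on the curve.

Evaluate F(2, 6, 3) term-by-term (mod 7).
  -X**3 ↦ -1·8·1·1 = -8
  2*X**2*Y ↦ 2·4·6·1 = 48
  -3*X**2*Z ↦ -3·4·1·3 = -36
  2*X*Y**2 ↦ 2·2·36·1 = 144
  -3*X*Y*Z ↦ -3·2·6·3 = -108
  3*X*Z**2 ↦ 3·2·1·9 = 54
  -3*Y**3 ↦ -3·1·216·1 = -648
  Y**2*Z ↦ 1·1·36·3 = 108
  Y*Z**2 ↦ 1·1·6·9 = 54
  -2*Z**3 ↦ -2·1·1·27 = -54
Sum: F(2, 6, 3) = (-8) + (48) + (-36) + (144) + (-108) + (54) + (-648) + (108) + (54) + (-54) = -446.
Reducing mod 7: -446 ≡ 2 (mod 7).
Since F(a, b, c) ≡ 2 ≠ 0 (mod 7), P does NOT lie on the curve.


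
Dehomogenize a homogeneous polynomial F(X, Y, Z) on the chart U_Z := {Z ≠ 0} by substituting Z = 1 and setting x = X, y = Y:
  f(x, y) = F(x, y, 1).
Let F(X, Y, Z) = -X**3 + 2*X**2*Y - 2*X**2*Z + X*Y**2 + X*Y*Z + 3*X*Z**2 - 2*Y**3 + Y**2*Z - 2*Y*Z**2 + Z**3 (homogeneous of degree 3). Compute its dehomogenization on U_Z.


f(x, y) = -x**3 + 2*x**2*y - 2*x**2 + x*y**2 + x*y + 3*x - 2*y**3 + y**2 - 2*y + 1

On U_Z we set Z = 1. Each monomial c·X^i·Y^j·Z^k in F becomes c·x^i·y^j·1^k = c·x^i·y^j.
Substituting Z = 1: F(X, Y, 1) = -x**3 + 2*x**2*y - 2*x**2 + x*y**2 + x*y + 3*x - 2*y**3 + y**2 - 2*y + 1.
Note: deg(f) ≤ deg(F) = 3; strict inequality happens when F is divisible by Z (lost terms).


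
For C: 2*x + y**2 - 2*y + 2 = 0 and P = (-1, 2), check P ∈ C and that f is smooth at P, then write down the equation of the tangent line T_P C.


Tangent line at P: 2*x + 2*y - 2 = 0.

Step 1: f(-1, 2) = 0, so P lies on C.
Step 2: partial derivatives
  f_x(x, y) = 2, f_y(x, y) = 2*y - 2.
  f_x(P) = 2, f_y(P) = 2 (gradient nonzero, so P is smooth).
Step 3: tangent line at P: 2·(x − -1) + 2·(y − 2) = 0.
Expanding: 2*x + 2*y - 2 = 0.


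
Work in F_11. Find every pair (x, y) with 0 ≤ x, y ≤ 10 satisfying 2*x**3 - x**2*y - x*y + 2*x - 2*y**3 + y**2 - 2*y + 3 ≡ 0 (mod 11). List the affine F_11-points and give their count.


Affine F_11-points: {(0, 1), (1, 4), (2, 4), (2, 5), (2, 8), (5, 2), (7, 3), (8, 1), (9, 1), (9, 7), (9, 9), (10, 4)}; count = 12.

For each of the 121 pairs (x, y) ∈ F_11², evaluate f(x, y) mod 11. Record the zeros.
  x = 0: [0↦3, 1↦0, 2↦9, 3↦7, 4↦4, 5↦10, 6↦2, 7↦1, 8↦6, 9↦5, 10↦8]  zeros at y ∈ {1}
  x = 1: [0↦7, 1↦2, 2↦9, 3↦5, 4↦0, 5↦4, 6↦5, 7↦2, 8↦5, 9↦2, 10↦3]  zeros at y ∈ {4}
  x = 2: [0↦1, 1↦3, 2↦6, 3↦9, 4↦0, 5↦0, 6↦8, 7↦1, 8↦0, 9↦4, 10↦1]  zeros at y ∈ {4, 5, 8}
  x = 3: [0↦8, 1↦4, 2↦1, 3↦9, 4↦5, 5↦10, 6↦1, 7↦10, 8↦3, 9↦1, 10↦3]  zeros at y ∈ ∅
  x = 4: [0↦7, 1↦6, 2↦6, 3↦6, 4↦5, 5↦2, 6↦7, 7↦8, 8↦4, 9↦5, 10↦10]  zeros at y ∈ ∅
  x = 5: [0↦10, 1↦10, 2↦0, 3↦1, 4↦1, 5↦10, 6↦5, 7↦7, 8↦4, 9↦6, 10↦1]  zeros at y ∈ {2}
  x = 6: [0↦7, 1↦6, 2↦6, 3↦6, 4↦5, 5↦2, 6↦7, 7↦8, 8↦4, 9↦5, 10↦10]  zeros at y ∈ ∅
  x = 7: [0↦10, 1↦6, 2↦3, 3↦0, 4↦7, 5↦1, 6↦3, 7↦1, 8↦5, 9↦3, 10↦5]  zeros at y ∈ {3}
  x = 8: [0↦9, 1↦0, 2↦3, 3↦6, 4↦8, 5↦8, 6↦5, 7↦9, 8↦8, 9↦1, 10↦9]  zeros at y ∈ {1}
  x = 9: [0↦5, 1↦0, 2↦7, 3↦3, 4↦9, 5↦2, 6↦3, 7↦0, 8↦3, 9↦0, 10↦1]  zeros at y ∈ {1, 7, 9}
  x = 10: [0↦10, 1↦7, 2↦5, 3↦3, 4↦0, 5↦6, 6↦9, 7↦8, 8↦2, 9↦1, 10↦4]  zeros at y ∈ {4}
Collecting zeros: affine points = {(0, 1), (1, 4), (2, 4), (2, 5), (2, 8), (5, 2), (7, 3), (8, 1), (9, 1), (9, 7), (9, 9), (10, 4)}.
Total count |C(F_11)_aff| = 12.


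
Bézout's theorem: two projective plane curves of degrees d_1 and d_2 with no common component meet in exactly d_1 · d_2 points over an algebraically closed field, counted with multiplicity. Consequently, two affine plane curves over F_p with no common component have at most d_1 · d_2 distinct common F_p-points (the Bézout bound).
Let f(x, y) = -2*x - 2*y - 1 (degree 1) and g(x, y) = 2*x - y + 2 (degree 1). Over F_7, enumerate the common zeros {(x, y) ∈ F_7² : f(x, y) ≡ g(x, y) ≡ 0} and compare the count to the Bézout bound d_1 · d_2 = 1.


Common zeros: {(5, 5)}; count = 1; Bézout bound = 1.

deg(f) = 1, deg(g) = 1, so Bézout bound = 1.
Scan x ∈ F_7. For each x, list the y ∈ F_7 with f(x, y) ≡ 0 and those with g(x, y) ≡ 0 (mod 7); the common zeros in that column are the intersection.
  x = 0: f ≡ 0 at y ∈ {3}; g ≡ 0 at y ∈ {2}; common: ∅.
  x = 1: f ≡ 0 at y ∈ {2}; g ≡ 0 at y ∈ {4}; common: ∅.
  x = 2: f ≡ 0 at y ∈ {1}; g ≡ 0 at y ∈ {6}; common: ∅.
  x = 3: f ≡ 0 at y ∈ {0}; g ≡ 0 at y ∈ {1}; common: ∅.
  x = 4: f ≡ 0 at y ∈ {6}; g ≡ 0 at y ∈ {3}; common: ∅.
  x = 5: f ≡ 0 at y ∈ {5}; g ≡ 0 at y ∈ {5}; common: {5}.
  x = 6: f ≡ 0 at y ∈ {4}; g ≡ 0 at y ∈ {0}; common: ∅.
Collecting: common zeros = {(5, 5)}, so the count is 1.
Comparison with the Bézout bound: 1 ≤ 1 = deg(f)·deg(g), as expected for curves with no common component (the bound is attained).


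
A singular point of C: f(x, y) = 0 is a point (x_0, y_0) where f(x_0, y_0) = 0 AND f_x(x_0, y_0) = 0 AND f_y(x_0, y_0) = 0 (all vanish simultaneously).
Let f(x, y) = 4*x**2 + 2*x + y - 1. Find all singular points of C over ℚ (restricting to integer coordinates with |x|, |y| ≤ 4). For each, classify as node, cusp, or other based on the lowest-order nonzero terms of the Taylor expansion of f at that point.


No singular points in the scanned grid; C is smooth there.

Compute partial derivatives:
  f_x = 8*x + 2.
  f_y = 1.
f_y = 1 is a nonzero constant, so f_y never vanishes: no point (x, y) can satisfy f = f_x = f_y = 0. In particular no (x, y) ∈ {−4, ..., 4}² is singular; the curve is smooth.


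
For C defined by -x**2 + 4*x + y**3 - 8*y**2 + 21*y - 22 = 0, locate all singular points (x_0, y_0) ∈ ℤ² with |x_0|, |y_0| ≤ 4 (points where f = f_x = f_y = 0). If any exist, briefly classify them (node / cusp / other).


Singular points: {(2, 3)}; classification: node.

Compute partial derivatives:
  f_x = 4 - 2*x.
  f_y = 3*y**2 - 16*y + 21.
Scan x_0 ∈ {−4, ..., 4}. For each x_0, f_y(x_0, y) is a polynomial in y; find its integer roots y ∈ {−4, ..., 4}, then test f_x and f at those candidates.
  x = -4: f_y(-4, y) = 3*y**2 - 16*y + 21; vanishes at y ∈ {3}. (-4, 3): f_x = 12 ≠ 0.
  x = -3: f_y(-3, y) = 3*y**2 - 16*y + 21; vanishes at y ∈ {3}. (-3, 3): f_x = 10 ≠ 0.
  x = -2: f_y(-2, y) = 3*y**2 - 16*y + 21; vanishes at y ∈ {3}. (-2, 3): f_x = 8 ≠ 0.
  x = -1: f_y(-1, y) = 3*y**2 - 16*y + 21; vanishes at y ∈ {3}. (-1, 3): f_x = 6 ≠ 0.
  x = 0: f_y(0, y) = 3*y**2 - 16*y + 21; vanishes at y ∈ {3}. (0, 3): f_x = 4 ≠ 0.
  x = 1: f_y(1, y) = 3*y**2 - 16*y + 21; vanishes at y ∈ {3}. (1, 3): f_x = 2 ≠ 0.
  x = 2: f_y(2, y) = 3*y**2 - 16*y + 21; vanishes at y ∈ {3}. (2, 3): f_x = 0, f = 0 — SINGULAR.
  x = 3: f_y(3, y) = 3*y**2 - 16*y + 21; vanishes at y ∈ {3}. (3, 3): f_x = -2 ≠ 0.
  x = 4: f_y(4, y) = 3*y**2 - 16*y + 21; vanishes at y ∈ {3}. (4, 3): f_x = -4 ≠ 0.
Only singular point on the grid: (2, 3).
Classify: substitute x = 2 + u, y = 3 + v and expand: f = -u**2 + v**3 + v**2.
No constant or linear terms (consistent with a singular point). Quadratic part: -u**2 + v**2. Cubic part: v**3.
The quadratic part v**2 - u**2 = (v − u)(v + u) splits into two distinct linear factors, so there are two distinct tangent lines y − 3 = ±(x − 2) — this is a node (ordinary double point).
Classification: node.


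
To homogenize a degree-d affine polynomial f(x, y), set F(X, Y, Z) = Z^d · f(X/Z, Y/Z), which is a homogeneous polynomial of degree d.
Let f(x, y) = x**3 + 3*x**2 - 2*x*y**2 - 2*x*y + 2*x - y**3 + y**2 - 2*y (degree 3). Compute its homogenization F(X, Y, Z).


F(X, Y, Z) = X**3 + 3*X**2*Z - 2*X*Y**2 - 2*X*Y*Z + 2*X*Z**2 - Y**3 + Y**2*Z - 2*Y*Z**2

deg(f) = 3.
Substitute x = X/Z, y = Y/Z into f, then multiply by Z^3.
  monomial 1·x^3·y^0 ↦ 1·X^3·Y^0·Z^0.
  monomial 3·x^2·y^0 ↦ 3·X^2·Y^0·Z^1.
  monomial -2·x^1·y^2 ↦ -2·X^1·Y^2·Z^0.
  monomial -2·x^1·y^1 ↦ -2·X^1·Y^1·Z^1.
  monomial 2·x^1·y^0 ↦ 2·X^1·Y^0·Z^2.
  monomial -1·x^0·y^3 ↦ -1·X^0·Y^3·Z^0.
  monomial 1·x^0·y^2 ↦ 1·X^0·Y^2·Z^1.
  monomial -2·x^0·y^1 ↦ -2·X^0·Y^1·Z^2.
Collecting: F(X, Y, Z) = X**3 + 3*X**2*Z - 2*X*Y**2 - 2*X*Y*Z + 2*X*Z**2 - Y**3 + Y**2*Z - 2*Y*Z**2.


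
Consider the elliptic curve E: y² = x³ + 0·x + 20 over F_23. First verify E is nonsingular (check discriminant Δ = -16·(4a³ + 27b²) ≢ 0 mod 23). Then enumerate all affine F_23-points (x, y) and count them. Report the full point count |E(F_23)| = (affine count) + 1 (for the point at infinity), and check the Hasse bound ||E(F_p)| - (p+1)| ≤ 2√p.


Affine points = {(3, 1), (3, 22), (6, 11), (6, 12), (7, 8), (7, 15), (8, 7), (8, 16), (9, 6), (9, 17), (10, 10), (10, 13), (12, 0), (13, 3), (13, 20), (14, 2), (14, 21), (19, 5), (19, 18), (20, 4), (20, 19), (21, 9), (21, 14)}; affine count = 23; |E(F_23)| = 24.

Discriminant check: Δ ∝ 4a³ + 27b² = 4·0³ + 27·20² = 4·0 + 27·400 ≡ 13 (mod 23). Nonzero ⇒ E is nonsingular.
For each x ∈ F_23, compute rhs = x³ + 0·x + 20 mod 23, then count y ∈ F_23 with y² ≡ rhs.
  x = 0: rhs = 20, matching y values: none (0 points).
  x = 1: rhs = 21, matching y values: none (0 points).
  x = 2: rhs = 5, matching y values: none (0 points).
  x = 3: rhs = 1, matching y values: 1, 22 (2 points).
  x = 4: rhs = 15, matching y values: none (0 points).
  x = 5: rhs = 7, matching y values: none (0 points).
  x = 6: rhs = 6, matching y values: 11, 12 (2 points).
  x = 7: rhs = 18, matching y values: 8, 15 (2 points).
  x = 8: rhs = 3, matching y values: 7, 16 (2 points).
  x = 9: rhs = 13, matching y values: 6, 17 (2 points).
  x = 10: rhs = 8, matching y values: 10, 13 (2 points).
  x = 11: rhs = 17, matching y values: none (0 points).
  x = 12: rhs = 0, matching y values: 0 (1 points).
  x = 13: rhs = 9, matching y values: 3, 20 (2 points).
  x = 14: rhs = 4, matching y values: 2, 21 (2 points).
  x = 15: rhs = 14, matching y values: none (0 points).
  x = 16: rhs = 22, matching y values: none (0 points).
  x = 17: rhs = 11, matching y values: none (0 points).
  x = 18: rhs = 10, matching y values: none (0 points).
  x = 19: rhs = 2, matching y values: 5, 18 (2 points).
  x = 20: rhs = 16, matching y values: 4, 19 (2 points).
  x = 21: rhs = 12, matching y values: 9, 14 (2 points).
  x = 22: rhs = 19, matching y values: none (0 points).
Total affine count: 23.
Full point count |E(F_23)| = 23 + 1 = 24.
Hasse bound: |24 − (23+1)| = |0| = 0 ≤ 2√23 ≈ 9.5917 ✓.


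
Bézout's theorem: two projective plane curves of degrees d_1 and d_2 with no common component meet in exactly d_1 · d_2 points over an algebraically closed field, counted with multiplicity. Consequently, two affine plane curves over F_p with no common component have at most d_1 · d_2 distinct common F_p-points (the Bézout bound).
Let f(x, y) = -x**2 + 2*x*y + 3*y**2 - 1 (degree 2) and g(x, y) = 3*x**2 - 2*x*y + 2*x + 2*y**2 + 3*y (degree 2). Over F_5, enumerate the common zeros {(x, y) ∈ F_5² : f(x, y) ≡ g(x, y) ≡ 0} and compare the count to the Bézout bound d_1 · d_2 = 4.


Common zeros: ∅; count = 0; Bézout bound = 4.

deg(f) = 2, deg(g) = 2, so Bézout bound = 4.
Scan x ∈ F_5. For each x, list the y ∈ F_5 with f(x, y) ≡ 0 and those with g(x, y) ≡ 0 (mod 5); the common zeros in that column are the intersection.
  x = 0: f ≡ 0 at y ∈ ∅; g ≡ 0 at y ∈ {0, 1}; common: ∅.
  x = 1: f ≡ 0 at y ∈ ∅; g ≡ 0 at y ∈ {0, 2}; common: ∅.
  x = 2: f ≡ 0 at y ∈ {0, 2}; g ≡ 0 at y ∈ ∅; common: ∅.
  x = 3: f ≡ 0 at y ∈ {0, 3}; g ≡ 0 at y ∈ {2}; common: ∅.
  x = 4: f ≡ 0 at y ∈ ∅; g ≡ 0 at y ∈ ∅; common: ∅.
Collecting: common zeros = ∅, so the count is 0.
Comparison with the Bézout bound: 0 ≤ 4 = deg(f)·deg(g), as expected for curves with no common component (the affine F_5-count falls short of the bound because intersections may lie at infinity, over extension fields, or carry multiplicity).


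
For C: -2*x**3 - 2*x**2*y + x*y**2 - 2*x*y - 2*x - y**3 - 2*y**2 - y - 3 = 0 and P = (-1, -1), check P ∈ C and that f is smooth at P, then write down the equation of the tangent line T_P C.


Tangent line at P: -9*x + 2*y - 7 = 0.

Step 1: f(-1, -1) = 0, so P lies on C.
Step 2: partial derivatives
  f_x(x, y) = -6*x**2 - 4*x*y + y**2 - 2*y - 2, f_y(x, y) = -2*x**2 + 2*x*y - 2*x - 3*y**2 - 4*y - 1.
  f_x(P) = -9, f_y(P) = 2 (gradient nonzero, so P is smooth).
Step 3: tangent line at P: -9·(x − -1) + 2·(y − -1) = 0.
Expanding: -9*x + 2*y - 7 = 0.


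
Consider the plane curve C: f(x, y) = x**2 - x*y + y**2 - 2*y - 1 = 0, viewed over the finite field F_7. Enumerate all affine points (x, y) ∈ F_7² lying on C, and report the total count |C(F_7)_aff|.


Affine F_7-points: {(0, 4), (0, 5), (1, 0), (1, 3), (2, 1), (2, 3), (3, 6), (4, 2), (4, 4), (5, 2), (5, 5), (6, 0), (6, 1)}; count = 13.

For each of the 49 pairs (x, y) ∈ F_7², evaluate f(x, y) mod 7. Record the zeros.
  x = 0: [0↦6, 1↦5, 2↦6, 3↦2, 4↦0, 5↦0, 6↦2]  zeros at y ∈ {4, 5}
  x = 1: [0↦0, 1↦5, 2↦5, 3↦0, 4↦4, 5↦3, 6↦4]  zeros at y ∈ {0, 3}
  x = 2: [0↦3, 1↦0, 2↦6, 3↦0, 4↦3, 5↦1, 6↦1]  zeros at y ∈ {1, 3}
  x = 3: [0↦1, 1↦4, 2↦2, 3↦2, 4↦4, 5↦1, 6↦0]  zeros at y ∈ {6}
  x = 4: [0↦1, 1↦3, 2↦0, 3↦6, 4↦0, 5↦3, 6↦1]  zeros at y ∈ {2, 4}
  x = 5: [0↦3, 1↦4, 2↦0, 3↦5, 4↦5, 5↦0, 6↦4]  zeros at y ∈ {2, 5}
  x = 6: [0↦0, 1↦0, 2↦2, 3↦6, 4↦5, 5↦6, 6↦2]  zeros at y ∈ {0, 1}
Collecting zeros: affine points = {(0, 4), (0, 5), (1, 0), (1, 3), (2, 1), (2, 3), (3, 6), (4, 2), (4, 4), (5, 2), (5, 5), (6, 0), (6, 1)}.
Total count |C(F_7)_aff| = 13.


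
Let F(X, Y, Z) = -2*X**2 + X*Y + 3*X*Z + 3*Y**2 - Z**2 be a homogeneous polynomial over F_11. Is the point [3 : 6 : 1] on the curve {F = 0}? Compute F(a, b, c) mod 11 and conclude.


F(3,6,1) ≡ 6 (mod 11); P is NOT on the curve.

Evaluate F(3, 6, 1) term-by-term (mod 11).
  -2*X**2 ↦ -2·9·1·1 = -18
  X*Y ↦ 1·3·6·1 = 18
  3*X*Z ↦ 3·3·1·1 = 9
  3*Y**2 ↦ 3·1·36·1 = 108
  -Z**2 ↦ -1·1·1·1 = -1
Sum: F(3, 6, 1) = (-18) + (18) + (9) + (108) + (-1) = 116.
Reducing mod 11: 116 ≡ 6 (mod 11).
Since F(a, b, c) ≡ 6 ≠ 0 (mod 11), P does NOT lie on the curve.


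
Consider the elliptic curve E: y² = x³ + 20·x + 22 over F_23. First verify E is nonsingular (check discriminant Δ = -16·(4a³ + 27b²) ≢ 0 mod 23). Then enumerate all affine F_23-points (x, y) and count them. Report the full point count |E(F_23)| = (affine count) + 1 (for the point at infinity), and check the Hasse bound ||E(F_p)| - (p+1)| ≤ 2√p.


Affine points = {(2, 1), (2, 22), (6, 6), (6, 17), (8, 2), (8, 21), (10, 7), (10, 16), (11, 3), (11, 20), (12, 9), (12, 14), (13, 8), (13, 15), (17, 10), (17, 13), (18, 2), (18, 21), (19, 4), (19, 19), (20, 2), (20, 21), (22, 1), (22, 22)}; affine count = 24; |E(F_23)| = 25.

Discriminant check: Δ ∝ 4a³ + 27b² = 4·20³ + 27·22² = 4·8000 + 27·484 ≡ 11 (mod 23). Nonzero ⇒ E is nonsingular.
For each x ∈ F_23, compute rhs = x³ + 20·x + 22 mod 23, then count y ∈ F_23 with y² ≡ rhs.
  x = 0: rhs = 22, matching y values: none (0 points).
  x = 1: rhs = 20, matching y values: none (0 points).
  x = 2: rhs = 1, matching y values: 1, 22 (2 points).
  x = 3: rhs = 17, matching y values: none (0 points).
  x = 4: rhs = 5, matching y values: none (0 points).
  x = 5: rhs = 17, matching y values: none (0 points).
  x = 6: rhs = 13, matching y values: 6, 17 (2 points).
  x = 7: rhs = 22, matching y values: none (0 points).
  x = 8: rhs = 4, matching y values: 2, 21 (2 points).
  x = 9: rhs = 11, matching y values: none (0 points).
  x = 10: rhs = 3, matching y values: 7, 16 (2 points).
  x = 11: rhs = 9, matching y values: 3, 20 (2 points).
  x = 12: rhs = 12, matching y values: 9, 14 (2 points).
  x = 13: rhs = 18, matching y values: 8, 15 (2 points).
  x = 14: rhs = 10, matching y values: none (0 points).
  x = 15: rhs = 17, matching y values: none (0 points).
  x = 16: rhs = 22, matching y values: none (0 points).
  x = 17: rhs = 8, matching y values: 10, 13 (2 points).
  x = 18: rhs = 4, matching y values: 2, 21 (2 points).
  x = 19: rhs = 16, matching y values: 4, 19 (2 points).
  x = 20: rhs = 4, matching y values: 2, 21 (2 points).
  x = 21: rhs = 20, matching y values: none (0 points).
  x = 22: rhs = 1, matching y values: 1, 22 (2 points).
Total affine count: 24.
Full point count |E(F_23)| = 24 + 1 = 25.
Hasse bound: |25 − (23+1)| = |1| = 1 ≤ 2√23 ≈ 9.5917 ✓.


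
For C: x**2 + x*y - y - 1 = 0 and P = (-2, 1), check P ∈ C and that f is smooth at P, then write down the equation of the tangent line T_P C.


Tangent line at P: -3*x - 3*y - 3 = 0.

Step 1: f(-2, 1) = 0, so P lies on C.
Step 2: partial derivatives
  f_x(x, y) = 2*x + y, f_y(x, y) = x - 1.
  f_x(P) = -3, f_y(P) = -3 (gradient nonzero, so P is smooth).
Step 3: tangent line at P: -3·(x − -2) + -3·(y − 1) = 0.
Expanding: -3*x - 3*y - 3 = 0.


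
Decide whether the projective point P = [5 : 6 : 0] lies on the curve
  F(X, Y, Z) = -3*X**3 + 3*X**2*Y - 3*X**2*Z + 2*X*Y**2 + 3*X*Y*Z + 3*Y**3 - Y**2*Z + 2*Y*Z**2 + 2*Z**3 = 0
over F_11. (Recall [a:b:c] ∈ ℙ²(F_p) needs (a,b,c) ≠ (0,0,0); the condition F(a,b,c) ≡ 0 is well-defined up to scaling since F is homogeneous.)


F(5,6,0) ≡ 5 (mod 11); P is NOT on the curve.

Evaluate F(5, 6, 0) term-by-term (mod 11).
  -3*X**3 ↦ -3·125·1·1 = -375
  3*X**2*Y ↦ 3·25·6·1 = 450
  -3*X**2*Z ↦ -3·25·1·0 = 0
  2*X*Y**2 ↦ 2·5·36·1 = 360
  3*X*Y*Z ↦ 3·5·6·0 = 0
  3*Y**3 ↦ 3·1·216·1 = 648
  -Y**2*Z ↦ -1·1·36·0 = 0
  2*Y*Z**2 ↦ 2·1·6·0 = 0
  2*Z**3 ↦ 2·1·1·0 = 0
Sum: F(5, 6, 0) = (-375) + (450) + (0) + (360) + (0) + (648) + (0) + (0) + (0) = 1083.
Reducing mod 11: 1083 ≡ 5 (mod 11).
Since F(a, b, c) ≡ 5 ≠ 0 (mod 11), P does NOT lie on the curve.


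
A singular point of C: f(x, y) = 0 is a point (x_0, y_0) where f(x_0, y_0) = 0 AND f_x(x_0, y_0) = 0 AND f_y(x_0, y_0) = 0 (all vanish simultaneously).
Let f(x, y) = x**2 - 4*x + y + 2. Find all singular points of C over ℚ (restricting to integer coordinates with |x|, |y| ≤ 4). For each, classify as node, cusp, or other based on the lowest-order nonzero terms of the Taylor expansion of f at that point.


No singular points in the scanned grid; C is smooth there.

Compute partial derivatives:
  f_x = 2*x - 4.
  f_y = 1.
f_y = 1 is a nonzero constant, so f_y never vanishes: no point (x, y) can satisfy f = f_x = f_y = 0. In particular no (x, y) ∈ {−4, ..., 4}² is singular; the curve is smooth.
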